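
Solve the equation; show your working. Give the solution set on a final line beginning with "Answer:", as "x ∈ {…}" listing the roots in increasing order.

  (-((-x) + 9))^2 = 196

Step 1. [(-((-x) + 9))^2 = 196] LHS squared, RHS 196 ≥ 0: apply √ (±) ⇒ sqrt: -((-x) + 9) = 14 or -14.
Step 2. [-((-x) + 9) = 14 or -14] leading − — multiply by −1, so neg: (-x) + 9 = -14 or 14.
Step 3. [(-x) + 9 = -14 or 14] +9 is outermost — subtract 9 both sides. So sub: -x = -23 or 5.
Step 4. [-x = -23 or 5] leading − — multiply by −1, so neg: x = 23 or -5.

Answer: x ∈ {-5, 23}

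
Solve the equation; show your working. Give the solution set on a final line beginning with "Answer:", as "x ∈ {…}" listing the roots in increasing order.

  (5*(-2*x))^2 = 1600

Step 1. [(5*(-2*x))^2 = 1600] LHS squared, RHS 1600 ≥ 0: apply √ (±) ⇒ sqrt: 5*(-2*x) = 40 or -40.
Step 2. [5*(-2*x) = 40 or -40] leading coefficient 5: divide by 5. So div: -2*x = 8 or -8.
Step 3. [-2*x = 8 or -8] leading coefficient -2: divide by -2. So div: x = -4 or 4.

Answer: x ∈ {-4, 4}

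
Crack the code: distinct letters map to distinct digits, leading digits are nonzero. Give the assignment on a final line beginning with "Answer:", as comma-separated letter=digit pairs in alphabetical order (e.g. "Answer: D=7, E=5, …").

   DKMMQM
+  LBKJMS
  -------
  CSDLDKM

Step 1. [C] C is the leading digit of a 7-digit sum of two 6-digit numbers; the final carry is exactly 1 ⇒ C=1.
Step 2. [col 1: M + S ≡ M (mod 10)] column 1: given nothing yet, carry-in 0, and digits 1 already taken and all letters distinct, M+S≡M (mod 10) forces S=0 ⇒ S=0.
Step 3. [col 1: M + S ≡ M (mod 10)] M=8 is one option consistent with column 1 (M + S ≡ M (mod 10), carry-in 0) — take it. So M=8.
Step 4. [col 2: Q + M ≡ K (mod 10)] K=7 is one option consistent with column 2 (Q + M ≡ K (mod 10), carry-in 0) — take it. So K=7.
Step 5. [col 2: Q + M ≡ K (mod 10)] column 2: given M=8, K=7, carry-in 0, and digits 0,1,7,8 already taken and all letters distinct, Q+M≡K (mod 10) forces Q=9. So Q=9.
Step 6. [col 3: M + J ≡ D (mod 10)] D=3 is one option consistent with column 3 (M + J ≡ D (mod 10), carry-in 1) — take it, so D=3.
Step 7. [col 3: M + J ≡ D (mod 10)] in column 3 we have M+J≡D with carry-in 1; given M=8, D=3 and digits 0,1,3,7,8,9 already taken and all letters distinct, that pins J to 4 ⇒ J=4.
Step 8. [col 4: M + K ≡ L (mod 10)] in column 4 we have M+K≡L with carry-in 1; given M=8, K=7 and digits 0,1,3,4,7,8,9 already taken and all letters distinct, that pins L to 6, so L=6.
Step 9. [col 5: K + B ≡ D (mod 10)] column 5: given K=7, D=3, carry-in 1, and digits 0,1,3,4,6,7,8,9 already taken and all letters distinct, K+B≡D (mod 10) forces B=5. So B=5.

Answer: B=5, C=1, D=3, J=4, K=7, L=6, M=8, Q=9, S=0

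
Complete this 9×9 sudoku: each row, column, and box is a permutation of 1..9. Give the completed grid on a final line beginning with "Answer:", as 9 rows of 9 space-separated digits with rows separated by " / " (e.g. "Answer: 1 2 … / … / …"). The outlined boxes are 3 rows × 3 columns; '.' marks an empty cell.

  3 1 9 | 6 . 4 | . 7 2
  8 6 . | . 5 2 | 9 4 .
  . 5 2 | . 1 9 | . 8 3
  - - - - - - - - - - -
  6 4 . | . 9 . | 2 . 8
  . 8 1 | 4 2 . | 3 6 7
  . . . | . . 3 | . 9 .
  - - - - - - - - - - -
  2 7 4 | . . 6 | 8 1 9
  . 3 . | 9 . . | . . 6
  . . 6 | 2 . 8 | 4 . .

Step 1. [r4c8∈{5}] only 5 remains possible at r4c8. So r4c8=5.
Step 2. [r6c4∈{1,5,7,8}] in col 4, 8 fits only at r6c4. So r6c4=8.
Step 3. [r8c6∈{1,5,7}] r8c6 is the only open cell in box 8 admitting 1, so r8c6=1.
Step 4. [r8c1∈{5}] r8c1 is down to just 5 ⇒ r8c1=5.
Step 5. [r6c1∈{7}] only 7 remains possible at r6c1. So r6c1=7.
Step 6. [r2c4∈{3,7}] in row 2, 3 fits only at r2c4, so r2c4=3.
Step 7. [r9c5∈{3,7}] in row 9, 7 fits only at r9c5. So r9c5=7.
Step 8. [r6c7∈{1}] nothing but 1 survives at r6c7. So r6c7=1.
Step 9. [r4c6∈{7}] only 7 remains possible at r4c6. So r4c6=7.
Step 10. [r5c1∈{9}] r5c1 has the single candidate 9, so r5c1=9.
Step 11. [r9c1∈{1}] only 1 remains possible at r9c1. So r9c1=1.
Step 12. [r6c9∈{4}] r6c9 has the single candidate 4, so r6c9=4.
Step 13. [r5c6∈{5}] nothing but 5 survives at r5c6, so r5c6=5.
Step 14. [r4c3∈{3}] r4c3 has the single candidate 3. So r4c3=3.
Step 15. [r8c7∈{7}] r8c7 has the single candidate 7 ⇒ r8c7=7.
Step 16. [r3c7∈{6}] r3c7 has the single candidate 6 ⇒ r3c7=6.
Step 17. [r3c1∈{4}] only 4 remains possible at r3c1, so r3c1=4.
Step 18. [r8c3∈{8}] only 8 remains possible at r8c3. So r8c3=8.
Step 19. [r6c5∈{6}] r6c5 is down to just 6, so r6c5=6.
Step 20. [r9c9∈{5}] r9c9's peers cover all but 5 ⇒ r9c9=5.
Step 21. [r6c3∈{5}] r6c3 has the single candidate 5. So r6c3=5.
Step 22. [r3c4∈{7}] r3c4 has the single candidate 7. So r3c4=7.
Step 23. [r7c4∈{5}] only 5 remains possible at r7c4, so r7c4=5.
Step 24. [r7c5∈{3}] only 3 remains possible at r7c5, so r7c5=3.
Step 25. [r8c8∈{2}] r8c8 has the single candidate 2, so r8c8=2.
Step 26. [r2c3∈{7}] nothing but 7 survives at r2c3. So r2c3=7.
Step 27. [r6c2∈{2}] r6c2 is down to just 2. So r6c2=2.
Step 28. [r9c2∈{9}] r9c2's peers cover all but 9 ⇒ r9c2=9.
Step 29. [r2c9∈{1}] only 1 remains possible at r2c9. So r2c9=1.
Step 30. [r9c8∈{3}] r9c8's peers cover all but 3. So r9c8=3.
Step 31. [r1c5∈{8}] r1c5's peers cover all but 8 ⇒ r1c5=8.
Step 32. [r4c4∈{1}] r4c4's peers cover all but 1 ⇒ r4c4=1.
Step 33. [r1c7∈{5}] r1c7's peers cover all but 5. So r1c7=5.
Step 34. [r8c5∈{4}] r8c5 has the single candidate 4. So r8c5=4.

Answer: 3 1 9 6 8 4 5 7 2 / 8 6 7 3 5 2 9 4 1 / 4 5 2 7 1 9 6 8 3 / 6 4 3 1 9 7 2 5 8 / 9 8 1 4 2 5 3 6 7 / 7 2 5 8 6 3 1 9 4 / 2 7 4 5 3 6 8 1 9 / 5 3 8 9 4 1 7 2 6 / 1 9 6 2 7 8 4 3 5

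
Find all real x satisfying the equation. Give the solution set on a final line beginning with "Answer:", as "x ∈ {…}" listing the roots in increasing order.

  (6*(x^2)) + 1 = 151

Step 1. [(6*(x^2)) + 1 = 151] +1 is outermost — subtract 1 both sides ⇒ sub: 6*(x^2) = 150.
Step 2. [6*(x^2) = 150] 6·(inner) — divide through by 6 ⇒ div: x^2 = 25.
Step 3. [x^2 = 25] √ both sides: 25 ≥ 0 gives two branches, so sqrt: x = 5 or -5.

Answer: x ∈ {-5, 5}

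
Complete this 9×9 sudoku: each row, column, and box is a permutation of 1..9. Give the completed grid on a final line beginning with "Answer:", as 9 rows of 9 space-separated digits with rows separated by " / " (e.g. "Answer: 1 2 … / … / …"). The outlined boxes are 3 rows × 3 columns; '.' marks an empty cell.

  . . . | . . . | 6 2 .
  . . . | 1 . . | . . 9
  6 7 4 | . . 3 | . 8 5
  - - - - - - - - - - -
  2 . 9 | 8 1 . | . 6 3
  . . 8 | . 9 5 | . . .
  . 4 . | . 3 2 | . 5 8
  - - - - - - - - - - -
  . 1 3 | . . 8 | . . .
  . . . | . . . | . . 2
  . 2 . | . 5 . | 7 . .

Step 1. [r4c7∈{4}] nothing but 4 survives at r4c7. So r4c7=4.
Step 2. [r5c4∈{4,6,7}] in row 5, 4 fits only at r5c4. So r5c4=4.
Step 3. [r8c7∈{1,3,5,8,9}] across col 7, 8 lands solely at r8c7, so r8c7=8.
Step 4. [r9c3∈{6}] nothing but 6 survives at r9c3, so r9c3=6.
Step 5. [r3c4∈{2,9}] across row 3, 9 lands solely at r3c4. So r3c4=9.
Step 6. [r4c6∈{7}] r4c6's peers cover all but 7. So r4c6=7.
Step 7. [r1c6∈{4}] r1c6 has the single candidate 4 ⇒ r1c6=4.
Step 8. [r2c8∈{3,4,7}] 4 has one home in row 2: r2c8 ⇒ r2c8=4.
Step 9. [r2c5∈{2,6,7,8}] r2c5 is the only open cell in row 2 admitting 7. So r2c5=7.
Step 10. [r9c1∈{4,8,9}] across row 9, 8 lands solely at r9c1 ⇒ r9c1=8.
Step 11. [r7c8∈{9}] r7c8 has the single candidate 9. So r7c8=9.
Step 12. [r4c2∈{5}] r4c2 has the single candidate 5, so r4c2=5.
Step 13. [r5c8∈{1,7}] col 8 places 7 nowhere but r5c8 ⇒ r5c8=7.
Step 14. [r5c9∈{1}] nothing but 1 survives at r5c9, so r5c9=1.
Step 15. [r5c1∈{3}] r5c1 has the single candidate 3. So r5c1=3.
Step 16. [r2c1∈{5}] r2c1 has the single candidate 5. So r2c1=5.
Step 17. [r7c9∈{4,6}] r7c9 is the only open cell in col 9 admitting 6, so r7c9=6.
Step 18. [r8c5∈{4,6}] r8c5 is the only open cell in col 5 admitting 6, so r8c5=6.
Step 19. [r1c2∈{3,8,9}] in row 1, 3 fits only at r1c2. So r1c2=3.
Step 20. [r8c1∈{4,7,9}] 4 has one home in row 8: r8c1. So r8c1=4.
Step 21. [r7c1∈{7}] r7c1 is down to just 7. So r7c1=7.
Step 22. [r9c4∈{3}] r9c4's peers cover all but 3. So r9c4=3.
Step 23. [r6c1∈{1}] nothing but 1 survives at r6c1. So r6c1=1.
Step 24. [r9c8∈{1}] r9c8 has the single candidate 1. So r9c8=1.
Step 25. [r3c5∈{2}] r3c5's peers cover all but 2. So r3c5=2.
Step 26. [r8c2∈{9}] r8c2 has the single candidate 9 ⇒ r8c2=9.
Step 27. [r7c4∈{2}] r7c4 has the single candidate 2, so r7c4=2.
Step 28. [r1c3∈{1}] r1c3 is down to just 1. So r1c3=1.
Step 29. [r7c7∈{5}] nothing but 5 survives at r7c7. So r7c7=5.
Step 30. [r1c9∈{7}] r1c9 has the single candidate 7, so r1c9=7.
Step 31. [r3c7∈{1}] r3c7 is down to just 1 ⇒ r3c7=1.
Step 32. [r8c6∈{1}] r8c6 is down to just 1 ⇒ r8c6=1.
Step 33. [r2c7∈{3}] r2c7 is down to just 3. So r2c7=3.
Step 34. [r2c6∈{6}] r2c6 has the single candidate 6, so r2c6=6.
Step 35. [r6c3∈{7}] only 7 remains possible at r6c3 ⇒ r6c3=7.
Step 36. [r6c7∈{9}] r6c7 has the single candidate 9, so r6c7=9.
Step 37. [r1c5∈{8}] nothing but 8 survives at r1c5, so r1c5=8.
Step 38. [r7c5∈{4}] nothing but 4 survives at r7c5, so r7c5=4.
Step 39. [r8c8∈{3}] only 3 remains possible at r8c8. So r8c8=3.
Step 40. [r5c7∈{2}] nothing but 2 survives at r5c7. So r5c7=2.
Step 41. [r6c4∈{6}] r6c4 has the single candidate 6. So r6c4=6.
Step 42. [r5c2∈{6}] nothing but 6 survives at r5c2. So r5c2=6.
Step 43. [r9c6∈{9}] only 9 remains possible at r9c6, so r9c6=9.
Step 44. [r8c4∈{7}] r8c4 is down to just 7. So r8c4=7.
Step 45. [r1c4∈{5}] r1c4 has the single candidate 5, so r1c4=5.
Step 46. [r8c3∈{5}] r8c3 has the single candidate 5 ⇒ r8c3=5.
Step 47. [r1c1∈{9}] only 9 remains possible at r1c1, so r1c1=9.
Step 48. [r2c3∈{2}] r2c3's peers cover all but 2. So r2c3=2.
Step 49. [r2c2∈{8}] r2c2's peers cover all but 8. So r2c2=8.
Step 50. [r9c9∈{4}] r9c9's peers cover all but 4 ⇒ r9c9=4.

Answer: 9 3 1 5 8 4 6 2 7 / 5 8 2 1 7 6 3 4 9 / 6 7 4 9 2 3 1 8 5 / 2 5 9 8 1 7 4 6 3 / 3 6 8 4 9 5 2 7 1 / 1 4 7 6 3 2 9 5 8 / 7 1 3 2 4 8 5 9 6 / 4 9 5 7 6 1 8 3 2 / 8 2 6 3 5 9 7 1 4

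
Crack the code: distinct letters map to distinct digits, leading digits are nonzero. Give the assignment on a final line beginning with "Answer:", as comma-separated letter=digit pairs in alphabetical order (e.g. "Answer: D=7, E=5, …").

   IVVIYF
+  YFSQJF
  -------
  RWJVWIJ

Step 1. [R] R is the leading digit of a 7-digit sum of two 6-digit numbers; the final carry is exactly 1 ⇒ R=1.
Step 2. [col 1: F + F ≡ J (mod 10)] J=8 is one option consistent with column 1 (F + F ≡ J (mod 10), carry-in 0) — take it ⇒ J=8.
Step 3. [col 1: F + F ≡ J (mod 10)] several values work for F in column 1 (F + F ≡ J (mod 10), carry-in 0); try F=4, so F=4.
Step 4. [col 2: Y + J ≡ I (mod 10)] Y=7 is one option consistent with column 2 (Y + J ≡ I (mod 10), carry-in 0) — take it. So Y=7.
Step 5. [col 2: Y + J ≡ I (mod 10)] in column 2 we have Y+J≡I with carry-in 0; given Y=7, J=8 and digits 1,4,7,8 already taken and all letters distinct, that pins I to 5 ⇒ I=5.
Step 6. [col 3: I + Q ≡ W (mod 10)] Q=6 is one option consistent with column 3 (I + Q ≡ W (mod 10), carry-in 1) — take it, so Q=6.
Step 7. [col 3: I + Q ≡ W (mod 10)] in column 3 we have I+Q≡W with carry-in 1; given I=5, Q=6 and digits 1,4,5,6,7,8 already taken and all letters distinct, that pins W to 2 ⇒ W=2.
Step 8. [col 4: V + S ≡ V (mod 10)] column 4: given nothing yet, carry-in 1, and digits 1,2,4,5,6,7,8 already taken and all letters distinct, V+S≡V (mod 10) forces S=9, so S=9.
Step 9. [col 4: V + S ≡ V (mod 10)] several values work for V in column 4 (V + S ≡ V (mod 10), carry-in 1); try V=3. So V=3.

Answer: F=4, I=5, J=8, Q=6, R=1, S=9, V=3, W=2, Y=7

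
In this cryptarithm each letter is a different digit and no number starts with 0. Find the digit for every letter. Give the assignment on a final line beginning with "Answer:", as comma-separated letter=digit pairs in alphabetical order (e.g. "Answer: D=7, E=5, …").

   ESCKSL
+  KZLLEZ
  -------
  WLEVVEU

Step 1. [W] adding two 6-digit numbers gives at most 6+1 digits, and here it does — W is that final carry and must be 1. So W=1.
Step 2. [col 1: L + Z ≡ U (mod 10)] no forcing yet in column 1 (carry-in 0); U=9 is free and consistent — try it ⇒ U=9.
Step 3. [col 1: L + Z ≡ U (mod 10)] column 1 (L + Z ≡ U (mod 10), carry-in 0) doesn't pin Z yet; pick Z=5 and continue, so Z=5.
Step 4. [col 1: L + Z ≡ U (mod 10)] from column 1 (Z=5, U=9, carry-in 0, digits 1,5,9 already taken and all letters distinct): L must equal 4 ⇒ L=4.
Step 5. [col 2: S + E ≡ E (mod 10)] column 2 reads S+E+carry(0)=E with nothing yet; with digits 1,4,5,9 already taken and all letters distinct, the only value for S is 0, so S=0.
Step 6. [col 2: S + E ≡ E (mod 10)] no forcing yet in column 2 (carry-in 0); E=6 is free and consistent — try it ⇒ E=6.
Step 7. [col 3: K + L ≡ V (mod 10)] several values work for K in column 3 (K + L ≡ V (mod 10), carry-in 0); try K=8, so K=8.
Step 8. [col 3: K + L ≡ V (mod 10)] column 3 reads K+L+carry(0)=V with K=8, L=4; with digits 0,1,4,5,6,8,9 already taken and all letters distinct, the only value for V is 2, so V=2.
Step 9. [col 4: C + L ≡ V (mod 10)] column 4 reads C+L+carry(1)=V with L=4, V=2; with digits 0,1,2,4,5,6,8,9 already taken and all letters distinct, the only value for C is 7, so C=7.

Answer: C=7, E=6, K=8, L=4, S=0, U=9, V=2, W=1, Z=5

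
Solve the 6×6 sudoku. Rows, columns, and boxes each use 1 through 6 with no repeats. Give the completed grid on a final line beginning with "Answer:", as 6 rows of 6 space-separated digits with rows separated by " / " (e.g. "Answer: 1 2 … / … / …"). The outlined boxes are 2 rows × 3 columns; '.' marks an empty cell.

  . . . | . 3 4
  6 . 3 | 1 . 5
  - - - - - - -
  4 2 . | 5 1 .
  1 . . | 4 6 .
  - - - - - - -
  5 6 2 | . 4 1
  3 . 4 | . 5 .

Step 1. [r6c6∈{2,6}] across col 6, 6 lands solely at r6c6, so r6c6=6.
Step 2. [r4c3∈{5}] r4c3 has the single candidate 5. So r4c3=5.
Step 3. [r1c2∈{1,5}] 5 has one home in row 1: r1c2, so r1c2=5.
Step 4. [r1c1∈{2}] r1c1's peers cover all but 2. So r1c1=2.
Step 5. [r3c6∈{3}] r3c6 is down to just 3, so r3c6=3.
Step 6. [r1c4∈{6}] only 6 remains possible at r1c4, so r1c4=6.
Step 7. [r5c4∈{3}] r5c4 has the single candidate 3, so r5c4=3.
Step 8. [r4c2∈{3}] r4c2's peers cover all but 3. So r4c2=3.
Step 9. [r4c6∈{2}] r4c6's peers cover all but 2, so r4c6=2.
Step 10. [r6c4∈{2}] nothing but 2 survives at r6c4 ⇒ r6c4=2.
Step 11. [r2c2∈{4}] r2c2 is down to just 4, so r2c2=4.
Step 12. [r1c3∈{1}] nothing but 1 survives at r1c3 ⇒ r1c3=1.
Step 13. [r3c3∈{6}] r3c3's peers cover all but 6, so r3c3=6.
Step 14. [r6c2∈{1}] r6c2 has the single candidate 1, so r6c2=1.
Step 15. [r2c5∈{2}] nothing but 2 survives at r2c5 ⇒ r2c5=2.

Answer: 2 5 1 6 3 4 / 6 4 3 1 2 5 / 4 2 6 5 1 3 / 1 3 5 4 6 2 / 5 6 2 3 4 1 / 3 1 4 2 5 6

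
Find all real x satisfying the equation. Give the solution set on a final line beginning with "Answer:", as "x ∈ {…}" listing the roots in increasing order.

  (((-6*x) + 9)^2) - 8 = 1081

Step 1. [(((-6*x) + 9)^2) - 8 = 1081] the outer -8 inverts by adding 8 ⇒ sub: ((-6*x) + 9)^2 = 1089.
Step 2. [((-6*x) + 9)^2 = 1089] √ both sides: 1089 ≥ 0 gives two branches ⇒ sqrt: (-6*x) + 9 = 33 or -33.
Step 3. [(-6*x) + 9 = 33 or -33] subtract 9: x sits inside (… + 9). So sub: -6*x = 24 or -42.
Step 4. [-6*x = 24 or -42] LHS = -6·(…); ÷-6 both sides ⇒ div: x = -4 or 7.

Answer: x ∈ {-4, 7}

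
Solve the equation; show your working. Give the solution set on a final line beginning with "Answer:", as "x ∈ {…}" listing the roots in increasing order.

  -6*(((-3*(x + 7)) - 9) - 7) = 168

Step 1. [-6*(((-3*(x + 7)) - 9) - 7) = 168] -6 out front; divide by -6. So div: ((-3*(x + 7)) - 9) - 7 = -28.
Step 2. [((-3*(x + 7)) - 9) - 7 = -28] 7 comes off first (add 7), so sub: (-3*(x + 7)) - 9 = -21.
Step 3. [(-3*(x + 7)) - 9 = -21] peel the -9: add 9 from each side. So sub: -3*(x + 7) = -12.
Step 4. [-3*(x + 7) = -12] -3·(inner) — divide through by -3 ⇒ div: x + 7 = 4.
Step 5. [x + 7 = 4] peel the +7: subtract 7 from each side, so sub: x = -3.

Answer: x ∈ {-3}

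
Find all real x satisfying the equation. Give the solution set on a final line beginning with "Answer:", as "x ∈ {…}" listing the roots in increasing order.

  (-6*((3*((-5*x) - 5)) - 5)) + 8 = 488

Step 1. [(-6*((3*((-5*x) - 5)) - 5)) + 8 = 488] subtract 8: x sits inside (… + 8). So sub: -6*((3*((-5*x) - 5)) - 5) = 480.
Step 2. [-6*((3*((-5*x) - 5)) - 5) = 480] -6 out front; divide by -6 ⇒ div: (3*((-5*x) - 5)) - 5 = -80.
Step 3. [(3*((-5*x) - 5)) - 5 = -80] the outer -5 inverts by adding 5, so sub: 3*((-5*x) - 5) = -75.
Step 4. [3*((-5*x) - 5) = -75] divide by the outer 3. So div: (-5*x) - 5 = -25.
Step 5. [(-5*x) - 5 = -25] peel the -5: add 5 from each side ⇒ sub: -5*x = -20.
Step 6. [-5*x = -20] LHS = -5·(…); ÷-5 both sides, so div: x = 4.

Answer: x ∈ {4}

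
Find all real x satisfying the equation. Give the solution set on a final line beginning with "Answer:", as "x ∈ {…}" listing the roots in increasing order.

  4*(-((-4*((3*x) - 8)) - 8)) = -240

Step 1. [4*(-((-4*((3*x) - 8)) - 8)) = -240] 4 out front; divide by 4 ⇒ div: -((-4*((3*x) - 8)) - 8) = -60.
Step 2. [-((-4*((3*x) - 8)) - 8) = -60] leading − — multiply by −1. So neg: (-4*((3*x) - 8)) - 8 = 60.
Step 3. [(-4*((3*x) - 8)) - 8 = 60] -4 | LHS and -4 | 60: pull -4 out ⇒ factor: ((3*x) - 8) + 2 = -15.
Step 4. [((3*x) - 8) + 2 = -15] 2 comes off first (subtract 2). So sub: (3*x) - 8 = -17.
Step 5. [(3*x) - 8 = -17] add 8: x sits inside (… - 8) ⇒ sub: 3*x = -9.
Step 6. [3*x = -9] divide by the outer 3 ⇒ div: x = -3.

Answer: x ∈ {-3}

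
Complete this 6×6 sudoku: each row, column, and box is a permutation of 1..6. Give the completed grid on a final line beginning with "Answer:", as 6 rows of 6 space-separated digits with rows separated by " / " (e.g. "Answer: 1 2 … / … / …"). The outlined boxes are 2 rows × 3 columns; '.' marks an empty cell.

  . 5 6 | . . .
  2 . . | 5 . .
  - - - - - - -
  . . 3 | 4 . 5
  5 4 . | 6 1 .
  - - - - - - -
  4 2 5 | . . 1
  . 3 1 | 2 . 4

Step 1. [r1c1∈{1,3}] r1c1 is the only open cell in col 1 admitting 3 ⇒ r1c1=3.
Step 2. [r5c5∈{3,6}] across row 5, 6 lands solely at r5c5 ⇒ r5c5=6.
Step 3. [r2c5∈{3,4}] col 5 places 3 nowhere but r2c5 ⇒ r2c5=3.
Step 4. [r3c2∈{1,6}] col 2 places 6 nowhere but r3c2 ⇒ r3c2=6.
Step 5. [r3c5∈{2}] nothing but 2 survives at r3c5. So r3c5=2.
Step 6. [r1c4∈{1}] r1c4 is down to just 1, so r1c4=1.
Step 7. [r4c6∈{3}] r4c6 has the single candidate 3, so r4c6=3.
Step 8. [r6c1∈{6}] nothing but 6 survives at r6c1, so r6c1=6.
Step 9. [r1c6∈{2}] only 2 remains possible at r1c6, so r1c6=2.
Step 10. [r2c3∈{4}] r2c3's peers cover all but 4. So r2c3=4.
Step 11. [r2c2∈{1}] r2c2 has the single candidate 1 ⇒ r2c2=1.
Step 12. [r5c4∈{3}] only 3 remains possible at r5c4. So r5c4=3.
Step 13. [r1c5∈{4}] only 4 remains possible at r1c5 ⇒ r1c5=4.
Step 14. [r3c1∈{1}] nothing but 1 survives at r3c1, so r3c1=1.
Step 15. [r2c6∈{6}] r2c6's peers cover all but 6, so r2c6=6.
Step 16. [r4c3∈{2}] nothing but 2 survives at r4c3, so r4c3=2.
Step 17. [r6c5∈{5}] nothing but 5 survives at r6c5, so r6c5=5.

Answer: 3 5 6 1 4 2 / 2 1 4 5 3 6 / 1 6 3 4 2 5 / 5 4 2 6 1 3 / 4 2 5 3 6 1 / 6 3 1 2 5 4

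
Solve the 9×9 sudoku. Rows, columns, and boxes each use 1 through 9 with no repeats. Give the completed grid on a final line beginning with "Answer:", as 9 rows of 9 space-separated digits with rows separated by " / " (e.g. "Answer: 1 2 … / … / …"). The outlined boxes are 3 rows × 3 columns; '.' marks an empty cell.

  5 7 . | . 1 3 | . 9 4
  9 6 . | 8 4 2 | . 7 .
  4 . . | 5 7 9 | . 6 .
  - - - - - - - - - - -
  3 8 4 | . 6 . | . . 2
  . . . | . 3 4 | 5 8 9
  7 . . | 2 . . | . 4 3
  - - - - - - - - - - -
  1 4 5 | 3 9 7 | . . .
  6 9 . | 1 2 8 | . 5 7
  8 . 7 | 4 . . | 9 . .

Step 1. [r8c3∈{3}] r8c3's peers cover all but 3. So r8c3=3.
Step 2. [r2c3∈{1}] r2c3 has the single candidate 1, so r2c3=1.
Step 3. [r4c6∈{1,5}] across row 4, 5 lands solely at r4c6 ⇒ r4c6=5.
Step 4. [r9c2∈{2}] only 2 remains possible at r9c2 ⇒ r9c2=2.
Step 5. [r4c8∈{1}] r4c8 is down to just 1, so r4c8=1.
Step 6. [r3c7∈{1,2,3,8}] in col 7, 1 fits only at r3c7, so r3c7=1.
Step 7. [r3c3∈{2,8}] r3c3 is the only open cell in row 3 admitting 2, so r3c3=2.
Step 8. [r3c9∈{8}] only 8 remains possible at r3c9, so r3c9=8.
Step 9. [r7c9∈{6}] r7c9 is down to just 6 ⇒ r7c9=6.
Step 10. [r6c2∈{1,5}] across row 6, 5 lands solely at r6c2, so r6c2=5.
Step 11. [r4c4∈{7,9}] in row 4, 9 fits only at r4c4. So r4c4=9.
Step 12. [r6c3∈{6,9}] 9 has one home in row 6: r6c3 ⇒ r6c3=9.
Step 13. [r7c8∈{2}] nothing but 2 survives at r7c8 ⇒ r7c8=2.
Step 14. [r1c7∈{2}] r1c7's peers cover all but 2 ⇒ r1c7=2.
Step 15. [r9c8∈{3}] r9c8 is down to just 3, so r9c8=3.
Step 16. [r2c7∈{3}] r2c7 has the single candidate 3. So r2c7=3.
Step 17. [r1c3∈{8}] only 8 remains possible at r1c3. So r1c3=8.
Step 18. [r5c2∈{1}] nothing but 1 survives at r5c2 ⇒ r5c2=1.
Step 19. [r5c3∈{6}] r5c3's peers cover all but 6. So r5c3=6.
Step 20. [r9c9∈{1}] only 1 remains possible at r9c9. So r9c9=1.
Step 21. [r1c4∈{6}] r1c4 has the single candidate 6 ⇒ r1c4=6.
Step 22. [r6c7∈{6}] r6c7 has the single candidate 6. So r6c7=6.
Step 23. [r3c2∈{3}] r3c2's peers cover all but 3, so r3c2=3.
Step 24. [r9c5∈{5}] nothing but 5 survives at r9c5, so r9c5=5.
Step 25. [r2c9∈{5}] only 5 remains possible at r2c9 ⇒ r2c9=5.
Step 26. [r4c7∈{7}] r4c7 is down to just 7, so r4c7=7.
Step 27. [r7c7∈{8}] r7c7 has the single candidate 8. So r7c7=8.
Step 28. [r5c1∈{2}] r5c1 has the single candidate 2, so r5c1=2.
Step 29. [r6c5∈{8}] r6c5 is down to just 8, so r6c5=8.
Step 30. [r5c4∈{7}] r5c4's peers cover all but 7, so r5c4=7.
Step 31. [r9c6∈{6}] only 6 remains possible at r9c6 ⇒ r9c6=6.
Step 32. [r8c7∈{4}] r8c7's peers cover all but 4. So r8c7=4.
Step 33. [r6c6∈{1}] nothing but 1 survives at r6c6. So r6c6=1.

Answer: 5 7 8 6 1 3 2 9 4 / 9 6 1 8 4 2 3 7 5 / 4 3 2 5 7 9 1 6 8 / 3 8 4 9 6 5 7 1 2 / 2 1 6 7 3 4 5 8 9 / 7 5 9 2 8 1 6 4 3 / 1 4 5 3 9 7 8 2 6 / 6 9 3 1 2 8 4 5 7 / 8 2 7 4 5 6 9 3 1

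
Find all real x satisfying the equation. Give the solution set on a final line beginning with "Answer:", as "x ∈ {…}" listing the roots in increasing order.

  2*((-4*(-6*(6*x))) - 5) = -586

Step 1. [2*((-4*(-6*(6*x))) - 5) = -586] 2·(inner) — divide through by 2. So div: (-4*(-6*(6*x))) - 5 = -293.
Step 2. [(-4*(-6*(6*x))) - 5 = -293] 5 comes off first (add 5) ⇒ sub: -4*(-6*(6*x)) = -288.
Step 3. [-4*(-6*(6*x)) = -288] -4 out front; divide by -4, so div: -6*(6*x) = 72.
Step 4. [-6*(6*x) = 72] -6 out front; divide by -6, so div: 6*x = -12.
Step 5. [6*x = -12] 6·(inner) — divide through by 6. So div: x = -2.

Answer: x ∈ {-2}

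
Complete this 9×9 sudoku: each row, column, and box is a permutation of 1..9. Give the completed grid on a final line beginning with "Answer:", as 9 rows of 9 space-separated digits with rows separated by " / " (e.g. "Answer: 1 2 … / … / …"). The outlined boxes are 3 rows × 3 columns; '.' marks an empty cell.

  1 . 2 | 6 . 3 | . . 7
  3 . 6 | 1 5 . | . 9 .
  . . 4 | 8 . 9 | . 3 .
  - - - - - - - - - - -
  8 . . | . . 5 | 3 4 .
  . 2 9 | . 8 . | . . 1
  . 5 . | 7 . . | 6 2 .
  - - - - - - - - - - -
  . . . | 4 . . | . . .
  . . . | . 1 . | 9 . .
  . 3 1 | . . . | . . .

Step 1. [r3c1∈{5,7}] 5 has one home in box 1: r3c1 ⇒ r3c1=5.
Step 2. [r8c2∈{4,6,7,8}] across col 2, 4 lands solely at r8c2 ⇒ r8c2=4.
Step 3. [r6c9∈{8,9}] r6c9 is the only open cell in row 6 admitting 8, so r6c9=8.
Step 4. [r6c5∈{3,4,9}] r6c5 is the only open cell in row 6 admitting 9, so r6c5=9.
Step 5. [r7c8∈{1,5,6,7,8}] in col 8, 1 fits only at r7c8 ⇒ r7c8=1.
Step 6. [r7c5∈{2,3,6,7}] 3 has one home in col 5: r7c5. So r7c5=3.
Step 7. [r4c3∈{7}] nothing but 7 survives at r4c3, so r4c3=7.
Step 8. [r3c9∈{2,6}] across row 3, 6 lands solely at r3c9 ⇒ r3c9=6.
Step 9. [r3c2∈{7}] only 7 remains possible at r3c2, so r3c2=7.
Step 10. [r9c5∈{2,6,7}] r9c5 is the only open cell in col 5 admitting 7, so r9c5=7.
Step 11. [r4c5∈{2,6}] in col 5, 6 fits only at r4c5. So r4c5=6.
Step 12. [r7c2∈{6,8,9}] col 2 places 6 nowhere but r7c2, so r7c2=6.
Step 13. [r5c6∈{4}] r5c6's peers cover all but 4 ⇒ r5c6=4.
Step 14. [r7c1∈{2,7,9}] r7c1 is the only open cell in row 7 admitting 9, so r7c1=9.
Step 15. [r7c7∈{2,5,7,8}] in row 7, 7 fits only at r7c7. So r7c7=7.
Step 16. [r9c1∈{2}] r9c1 is down to just 2 ⇒ r9c1=2.
Step 17. [r5c7∈{5}] r5c7's peers cover all but 5 ⇒ r5c7=5.
Step 18. [r1c8∈{5,8}] row 1 places 5 nowhere but r1c8 ⇒ r1c8=5.
Step 19. [r3c5∈{2}] r3c5's peers cover all but 2, so r3c5=2.
Step 20. [r2c7∈{2,4,8}] across col 7, 2 lands solely at r2c7. So r2c7=2.
Step 21. [r1c7∈{4,8}] 8 has one home in box 3: r1c7. So r1c7=8.
Step 22. [r8c9∈{2,3,5}] in row 8, 3 fits only at r8c9 ⇒ r8c9=3.
Step 23. [r7c9∈{2,5}] col 9 places 2 nowhere but r7c9 ⇒ r7c9=2.
Step 24. [r8c6∈{2,6,8}] across col 6, 2 lands solely at r8c6, so r8c6=2.
Step 25. [r7c6∈{8}] only 8 remains possible at r7c6. So r7c6=8.
Step 26. [r8c8∈{6,8}] across row 8, 6 lands solely at r8c8 ⇒ r8c8=6.
Step 27. [r8c4∈{5}] nothing but 5 survives at r8c4, so r8c4=5.
Step 28. [r9c9∈{4,5}] across row 9, 5 lands solely at r9c9. So r9c9=5.
Step 29. [r6c1∈{4}] r6c1's peers cover all but 4 ⇒ r6c1=4.
Step 30. [r5c8∈{7}] r5c8 is down to just 7. So r5c8=7.
Step 31. [r4c2∈{1}] r4c2 has the single candidate 1, so r4c2=1.
Step 32. [r1c2∈{9}] r1c2 has the single candidate 9, so r1c2=9.
Step 33. [r9c6∈{6}] r9c6's peers cover all but 6 ⇒ r9c6=6.
Step 34. [r5c1∈{6}] r5c1's peers cover all but 6, so r5c1=6.
Step 35. [r4c9∈{9}] only 9 remains possible at r4c9. So r4c9=9.
Step 36. [r9c8∈{8}] r9c8 is down to just 8. So r9c8=8.
Step 37. [r1c5∈{4}] r1c5 is down to just 4. So r1c5=4.
Step 38. [r9c7∈{4}] r9c7's peers cover all but 4 ⇒ r9c7=4.
Step 39. [r2c9∈{4}] only 4 remains possible at r2c9 ⇒ r2c9=4.
Step 40. [r6c6∈{1}] only 1 remains possible at r6c6. So r6c6=1.
Step 41. [r2c2∈{8}] r2c2's peers cover all but 8 ⇒ r2c2=8.
Step 42. [r7c3∈{5}] r7c3 has the single candidate 5. So r7c3=5.
Step 43. [r8c1∈{7}] nothing but 7 survives at r8c1 ⇒ r8c1=7.
Step 44. [r8c3∈{8}] r8c3 is down to just 8, so r8c3=8.
Step 45. [r6c3∈{3}] r6c3's peers cover all but 3. So r6c3=3.
Step 46. [r3c7∈{1}] r3c7 has the single candidate 1. So r3c7=1.
Step 47. [r4c4∈{2}] r4c4 has the single candidate 2 ⇒ r4c4=2.
Step 48. [r2c6∈{7}] r2c6 is down to just 7 ⇒ r2c6=7.
Step 49. [r5c4∈{3}] only 3 remains possible at r5c4 ⇒ r5c4=3.
Step 50. [r9c4∈{9}] r9c4 has the single candidate 9. So r9c4=9.

Answer: 1 9 2 6 4 3 8 5 7 / 3 8 6 1 5 7 2 9 4 / 5 7 4 8 2 9 1 3 6 / 8 1 7 2 6 5 3 4 9 / 6 2 9 3 8 4 5 7 1 / 4 5 3 7 9 1 6 2 8 / 9 6 5 4 3 8 7 1 2 / 7 4 8 5 1 2 9 6 3 / 2 3 1 9 7 6 4 8 5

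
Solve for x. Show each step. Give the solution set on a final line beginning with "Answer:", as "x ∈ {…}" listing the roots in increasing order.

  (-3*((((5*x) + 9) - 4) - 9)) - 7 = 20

Step 1. [(-3*((((5*x) + 9) - 4) - 9)) - 7 = 20] 7 comes off first (add 7) ⇒ sub: -3*((((5*x) + 9) - 4) - 9) = 27.
Step 2. [-3*((((5*x) + 9) - 4) - 9) = 27] -3 out front; divide by -3 ⇒ div: (((5*x) + 9) - 4) - 9 = -9.
Step 3. [(((5*x) + 9) - 4) - 9 = -9] the outer -9 inverts by adding 9, so sub: ((5*x) + 9) - 4 = 0.
Step 4. [((5*x) + 9) - 4 = 0] the outer -4 inverts by adding 4. So sub: (5*x) + 9 = 4.
Step 5. [(5*x) + 9 = 4] +9 is outermost — subtract 9 both sides, so sub: 5*x = -5.
Step 6. [5*x = -5] 5 out front; divide by 5 ⇒ div: x = -1.

Answer: x ∈ {-1}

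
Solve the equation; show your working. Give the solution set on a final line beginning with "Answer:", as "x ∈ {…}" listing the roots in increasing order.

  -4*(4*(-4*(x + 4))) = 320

Step 1. [-4*(4*(-4*(x + 4))) = 320] divide by the outer -4, so div: 4*(-4*(x + 4)) = -80.
Step 2. [4*(-4*(x + 4)) = -80] LHS = 4·(…); ÷4 both sides. So div: -4*(x + 4) = -20.
Step 3. [-4*(x + 4) = -20] -4 out front; divide by -4. So div: x + 4 = 5.
Step 4. [x + 4 = 5] the outer +4 inverts by subtracting 4, so sub: x = 1.

Answer: x ∈ {1}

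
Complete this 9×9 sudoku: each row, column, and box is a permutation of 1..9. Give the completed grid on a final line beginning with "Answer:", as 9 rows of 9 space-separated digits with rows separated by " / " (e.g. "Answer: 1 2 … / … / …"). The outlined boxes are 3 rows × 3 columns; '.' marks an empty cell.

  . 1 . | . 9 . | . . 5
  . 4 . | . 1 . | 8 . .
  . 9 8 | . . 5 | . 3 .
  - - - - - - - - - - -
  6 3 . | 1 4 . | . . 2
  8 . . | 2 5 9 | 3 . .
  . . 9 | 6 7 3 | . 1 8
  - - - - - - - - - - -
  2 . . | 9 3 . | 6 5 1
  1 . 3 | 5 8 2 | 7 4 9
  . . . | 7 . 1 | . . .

Step 1. [r5c2∈{7}] r5c2 has the single candidate 7, so r5c2=7.
Step 2. [r4c3∈{5}] nothing but 5 survives at r4c3, so r4c3=5.
Step 3. [r3c1∈{7}] r3c1's peers cover all but 7. So r3c1=7.
Step 4. [r2c9∈{6,7}] across col 9, 7 lands solely at r2c9. So r2c9=7.
Step 5. [r3c4∈{4}] nothing but 4 survives at r3c4 ⇒ r3c4=4.
Step 6. [r3c9∈{6}] r3c9's peers cover all but 6, so r3c9=6.
Step 7. [r1c8∈{2}] only 2 remains possible at r1c8, so r1c8=2.
Step 8. [r1c3∈{6}] r1c3's peers cover all but 6 ⇒ r1c3=6.
Step 9. [r6c1∈{4}] r6c1 has the single candidate 4 ⇒ r6c1=4.
Step 10. [r9c2∈{5,6,8}] col 2 places 5 nowhere but r9c2, so r9c2=5.
Step 11. [r1c4∈{3,8}] 8 has one home in col 4: r1c4. So r1c4=8.
Step 12. [r4c8∈{7,9}] across row 4, 7 lands solely at r4c8. So r4c8=7.
Step 13. [r1c1∈{3}] only 3 remains possible at r1c1, so r1c1=3.
Step 14. [r7c6∈{4}] r7c6 has the single candidate 4 ⇒ r7c6=4.
Step 15. [r1c7∈{4}] r1c7's peers cover all but 4. So r1c7=4.
Step 16. [r6c2∈{2}] r6c2 is down to just 2. So r6c2=2.
Step 17. [r3c5∈{2}] r3c5 is down to just 2, so r3c5=2.
Step 18. [r2c6∈{6}] only 6 remains possible at r2c6. So r2c6=6.
Step 19. [r6c7∈{5}] r6c7's peers cover all but 5 ⇒ r6c7=5.
Step 20. [r2c4∈{3}] r2c4 has the single candidate 3. So r2c4=3.
Step 21. [r7c3∈{7}] r7c3 is down to just 7. So r7c3=7.
Step 22. [r9c7∈{2}] r9c7 has the single candidate 2. So r9c7=2.
Step 23. [r1c6∈{7}] only 7 remains possible at r1c6, so r1c6=7.
Step 24. [r8c2∈{6}] r8c2 is down to just 6, so r8c2=6.
Step 25. [r9c5∈{6}] r9c5 is down to just 6. So r9c5=6.
Step 26. [r9c3∈{4}] only 4 remains possible at r9c3 ⇒ r9c3=4.
Step 27. [r3c7∈{1}] nothing but 1 survives at r3c7, so r3c7=1.
Step 28. [r2c1∈{5}] r2c1 has the single candidate 5 ⇒ r2c1=5.
Step 29. [r5c9∈{4}] only 4 remains possible at r5c9, so r5c9=4.
Step 30. [r9c9∈{3}] r9c9 is down to just 3, so r9c9=3.
Step 31. [r9c8∈{8}] only 8 remains possible at r9c8, so r9c8=8.
Step 32. [r5c8∈{6}] r5c8 has the single candidate 6 ⇒ r5c8=6.
Step 33. [r7c2∈{8}] r7c2 is down to just 8 ⇒ r7c2=8.
Step 34. [r9c1∈{9}] r9c1's peers cover all but 9 ⇒ r9c1=9.
Step 35. [r5c3∈{1}] r5c3 is down to just 1 ⇒ r5c3=1.
Step 36. [r4c6∈{8}] only 8 remains possible at r4c6. So r4c6=8.
Step 37. [r2c8∈{9}] r2c8's peers cover all but 9 ⇒ r2c8=9.
Step 38. [r4c7∈{9}] nothing but 9 survives at r4c7. So r4c7=9.
Step 39. [r2c3∈{2}] only 2 remains possible at r2c3, so r2c3=2.

Answer: 3 1 6 8 9 7 4 2 5 / 5 4 2 3 1 6 8 9 7 / 7 9 8 4 2 5 1 3 6 / 6 3 5 1 4 8 9 7 2 / 8 7 1 2 5 9 3 6 4 / 4 2 9 6 7 3 5 1 8 / 2 8 7 9 3 4 6 5 1 / 1 6 3 5 8 2 7 4 9 / 9 5 4 7 6 1 2 8 3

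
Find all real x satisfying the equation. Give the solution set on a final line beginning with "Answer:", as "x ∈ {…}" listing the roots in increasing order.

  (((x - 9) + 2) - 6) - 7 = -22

Step 1. [(((x - 9) + 2) - 6) - 7 = -22] -7 is outermost — add 7 both sides ⇒ sub: ((x - 9) + 2) - 6 = -15.
Step 2. [((x - 9) + 2) - 6 = -15] -6 is outermost — add 6 both sides ⇒ sub: (x - 9) + 2 = -9.
Step 3. [(x - 9) + 2 = -9] peel the +2: subtract 2 from each side ⇒ sub: x - 9 = -11.
Step 4. [x - 9 = -11] add 9: x sits inside (… - 9) ⇒ sub: x = -2.

Answer: x ∈ {-2}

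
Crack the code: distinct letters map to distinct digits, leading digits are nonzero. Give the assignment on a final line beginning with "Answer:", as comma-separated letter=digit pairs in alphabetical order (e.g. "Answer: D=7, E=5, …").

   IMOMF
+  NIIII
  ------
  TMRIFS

Step 1. [col 1: F + I ≡ S (mod 10)] several values work for I in column 1 (F + I ≡ S (mod 10), carry-in 0); try I=4. So I=4.
Step 2. [col 1: F + I ≡ S (mod 10)] no forcing yet in column 1 (carry-in 0); S=2 is free and consistent — try it, so S=2.
Step 3. [col 1: F + I ≡ S (mod 10)] column 1 reads F+I+carry(0)=S with I=4, S=2; with digits 2,4 already taken and all letters distinct, the only value for F is 8, so F=8.
Step 4. [T] T is the leading digit of a 6-digit sum of two 5-digit numbers; the final carry is exactly 1 ⇒ T=1.
Step 5. [col 2: M + I ≡ F (mod 10)] from column 2 (I=4, F=8, carry-in 1, digits 1,2,4,8 already taken and all letters distinct): M must equal 3 ⇒ M=3.
Step 6. [col 3: O + I ≡ I (mod 10)] in column 3 we have O+I≡I with carry-in 0; given I=4 and digits 1,2,3,4,8 already taken and all letters distinct, that pins O to 0, so O=0.
Step 7. [col 4: M + I ≡ R (mod 10)] column 4 reads M+I+carry(0)=R with M=3, I=4; with digits 0,1,2,3,4,8 already taken and all letters distinct, the only value for R is 7. So R=7.
Step 8. [col 5: I + N ≡ M (mod 10)] from column 5 (I=4, M=3, carry-in 0, digits 0,1,2,3,4,7,8 already taken and all letters distinct): N must equal 9 ⇒ N=9.

Answer: F=8, I=4, M=3, N=9, O=0, R=7, S=2, T=1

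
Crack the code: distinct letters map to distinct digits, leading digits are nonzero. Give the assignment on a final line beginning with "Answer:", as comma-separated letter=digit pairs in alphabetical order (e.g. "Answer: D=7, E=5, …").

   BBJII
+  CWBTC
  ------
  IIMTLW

Step 1. [col 1: I + C ≡ W (mod 10)] no forcing yet in column 1 (carry-in 0); C=3 is free and consistent — try it ⇒ C=3.
Step 2. [col 1: I + C ≡ W (mod 10)] several values work for W in column 1 (I + C ≡ W (mod 10), carry-in 0); try W=4. So W=4.
Step 3. [col 1: I + C ≡ W (mod 10)] from column 1 (C=3, W=4, carry-in 0, digits 3,4 already taken and all letters distinct): I must equal 1 ⇒ I=1.
Step 4. [col 2: I + T ≡ L (mod 10)] several values work for T in column 2 (I + T ≡ L (mod 10), carry-in 0); try T=5, so T=5.
Step 5. [col 2: I + T ≡ L (mod 10)] column 2: given I=1, T=5, carry-in 0, and digits 1,3,4,5 already taken and all letters distinct, I+T≡L (mod 10) forces L=6. So L=6.
Step 6. [col 3: J + B ≡ T (mod 10)] B=7 is one option consistent with column 3 (J + B ≡ T (mod 10), carry-in 0) — take it. So B=7.
Step 7. [col 3: J + B ≡ T (mod 10)] in column 3 we have J+B≡T with carry-in 0; given B=7, T=5 and digits 1,3,4,5,6,7 already taken and all letters distinct, that pins J to 8, so J=8.
Step 8. [col 4: B + W ≡ M (mod 10)] column 4 reads B+W+carry(1)=M with B=7, W=4; with digits 1,3,4,5,6,7,8 already taken and all letters distinct, the only value for M is 2. So M=2.

Answer: B=7, C=3, I=1, J=8, L=6, M=2, T=5, W=4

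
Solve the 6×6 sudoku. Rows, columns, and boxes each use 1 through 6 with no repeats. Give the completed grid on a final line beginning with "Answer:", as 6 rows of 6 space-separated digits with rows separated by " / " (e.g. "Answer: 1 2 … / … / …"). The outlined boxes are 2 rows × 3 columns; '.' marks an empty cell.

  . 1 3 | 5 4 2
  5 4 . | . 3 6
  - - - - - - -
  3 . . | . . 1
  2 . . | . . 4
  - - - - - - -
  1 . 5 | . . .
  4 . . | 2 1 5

Step 1. [r3c4∈{6}] r3c4 is down to just 6, so r3c4=6.
Step 2. [r6c3∈{6}] r6c3's peers cover all but 6, so r6c3=6.
Step 3. [r3c2∈{5}] r3c2 has the single candidate 5, so r3c2=5.
Step 4. [r5c6∈{3}] only 3 remains possible at r5c6. So r5c6=3.
Step 5. [r1c1∈{6}] r1c1's peers cover all but 6 ⇒ r1c1=6.
Step 6. [r4c5∈{5}] nothing but 5 survives at r4c5. So r4c5=5.
Step 7. [r2c3∈{2}] nothing but 2 survives at r2c3. So r2c3=2.
Step 8. [r2c4∈{1}] only 1 remains possible at r2c4, so r2c4=1.
Step 9. [r5c5∈{6}] r5c5 is down to just 6. So r5c5=6.
Step 10. [r5c4∈{4}] r5c4 has the single candidate 4. So r5c4=4.
Step 11. [r5c2∈{2}] r5c2 has the single candidate 2, so r5c2=2.
Step 12. [r3c5∈{2}] nothing but 2 survives at r3c5. So r3c5=2.
Step 13. [r6c2∈{3}] only 3 remains possible at r6c2. So r6c2=3.
Step 14. [r3c3∈{4}] nothing but 4 survives at r3c3 ⇒ r3c3=4.
Step 15. [r4c2∈{6}] r4c2 has the single candidate 6. So r4c2=6.
Step 16. [r4c4∈{3}] r4c4 has the single candidate 3, so r4c4=3.
Step 17. [r4c3∈{1}] nothing but 1 survives at r4c3, so r4c3=1.

Answer: 6 1 3 5 4 2 / 5 4 2 1 3 6 / 3 5 4 6 2 1 / 2 6 1 3 5 4 / 1 2 5 4 6 3 / 4 3 6 2 1 5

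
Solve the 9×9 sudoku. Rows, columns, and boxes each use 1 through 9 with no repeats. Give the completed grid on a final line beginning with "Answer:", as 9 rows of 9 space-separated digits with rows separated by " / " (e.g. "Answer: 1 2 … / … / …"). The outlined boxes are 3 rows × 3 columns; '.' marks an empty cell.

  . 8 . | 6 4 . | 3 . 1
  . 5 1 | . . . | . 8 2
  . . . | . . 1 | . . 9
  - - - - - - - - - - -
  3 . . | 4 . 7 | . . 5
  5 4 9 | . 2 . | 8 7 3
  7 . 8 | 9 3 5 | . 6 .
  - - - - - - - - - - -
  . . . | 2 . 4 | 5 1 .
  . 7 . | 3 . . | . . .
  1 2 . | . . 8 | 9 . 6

Step 1. [r6c7∈{1,2,4}] row 6 places 2 nowhere but r6c7, so r6c7=2.
Step 2. [r8c7∈{4}] only 4 remains possible at r8c7 ⇒ r8c7=4.
Step 3. [r2c4∈{7}] only 7 remains possible at r2c4 ⇒ r2c4=7.
Step 4. [r2c5∈{9}] only 9 remains possible at r2c5, so r2c5=9.
Step 5. [r7c2∈{3,6,9}] across col 2, 9 lands solely at r7c2. So r7c2=9.
Step 6. [r9c4∈{5}] nothing but 5 survives at r9c4. So r9c4=5.
Step 7. [r4c5∈{1,6,8}] in row 4, 8 fits only at r4c5. So r4c5=8.
Step 8. [r7c3∈{3,6}] r7c3 is the only open cell in row 7 admitting 3 ⇒ r7c3=3.
Step 9. [r4c3∈{2,6}] 2 has one home in row 4: r4c3, so r4c3=2.
Step 10. [r3c8∈{4,5}] across col 8, 4 lands solely at r3c8 ⇒ r3c8=4.
Step 11. [r7c9∈{7,8}] r7c9 is the only open cell in col 9 admitting 7 ⇒ r7c9=7.
Step 12. [r7c5∈{6}] r7c5 is down to just 6 ⇒ r7c5=6.
Step 13. [r3c7∈{6,7}] r3c7 is the only open cell in col 7 admitting 7. So r3c7=7.
Step 14. [r3c3∈{6}] r3c3 has the single candidate 6, so r3c3=6.
Step 15. [r8c1∈{6,8}] in row 8, 6 fits only at r8c1, so r8c1=6.
Step 16. [r1c6∈{2}] r1c6's peers cover all but 2. So r1c6=2.
Step 17. [r6c2∈{1}] r6c2's peers cover all but 1 ⇒ r6c2=1.
Step 18. [r8c5∈{1}] r8c5 has the single candidate 1 ⇒ r8c5=1.
Step 19. [r3c5∈{5}] only 5 remains possible at r3c5 ⇒ r3c5=5.
Step 20. [r9c3∈{4}] nothing but 4 survives at r9c3. So r9c3=4.
Step 21. [r4c8∈{9}] r4c8 has the single candidate 9, so r4c8=9.
Step 22. [r9c8∈{3}] nothing but 3 survives at r9c8 ⇒ r9c8=3.
Step 23. [r3c4∈{8}] r3c4's peers cover all but 8. So r3c4=8.
Step 24. [r7c1∈{8}] r7c1 has the single candidate 8 ⇒ r7c1=8.
Step 25. [r2c6∈{3}] nothing but 3 survives at r2c6 ⇒ r2c6=3.
Step 26. [r1c3∈{7}] r1c3's peers cover all but 7. So r1c3=7.
Step 27. [r1c8∈{5}] only 5 remains possible at r1c8, so r1c8=5.
Step 28. [r6c9∈{4}] only 4 remains possible at r6c9. So r6c9=4.
Step 29. [r8c3∈{5}] only 5 remains possible at r8c3 ⇒ r8c3=5.
Step 30. [r4c2∈{6}] nothing but 6 survives at r4c2. So r4c2=6.
Step 31. [r8c8∈{2}] only 2 remains possible at r8c8. So r8c8=2.
Step 32. [r4c7∈{1}] r4c7 has the single candidate 1. So r4c7=1.
Step 33. [r9c5∈{7}] r9c5 is down to just 7, so r9c5=7.
Step 34. [r2c7∈{6}] r2c7 is down to just 6 ⇒ r2c7=6.
Step 35. [r3c1∈{2}] r3c1 has the single candidate 2. So r3c1=2.
Step 36. [r8c9∈{8}] nothing but 8 survives at r8c9. So r8c9=8.
Step 37. [r5c6∈{6}] nothing but 6 survives at r5c6 ⇒ r5c6=6.
Step 38. [r1c1∈{9}] r1c1 has the single candidate 9. So r1c1=9.
Step 39. [r5c4∈{1}] only 1 remains possible at r5c4, so r5c4=1.
Step 40. [r2c1∈{4}] only 4 remains possible at r2c1, so r2c1=4.
Step 41. [r8c6∈{9}] only 9 remains possible at r8c6 ⇒ r8c6=9.
Step 42. [r3c2∈{3}] r3c2's peers cover all but 3 ⇒ r3c2=3.

Answer: 9 8 7 6 4 2 3 5 1 / 4 5 1 7 9 3 6 8 2 / 2 3 6 8 5 1 7 4 9 / 3 6 2 4 8 7 1 9 5 / 5 4 9 1 2 6 8 7 3 / 7 1 8 9 3 5 2 6 4 / 8 9 3 2 6 4 5 1 7 / 6 7 5 3 1 9 4 2 8 / 1 2 4 5 7 8 9 3 6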